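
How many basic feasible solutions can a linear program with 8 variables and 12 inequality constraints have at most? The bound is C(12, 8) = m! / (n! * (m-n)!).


Each vertex corresponds to some choice of n active constraints out of m, so the number of vertices is at most C(m, n) = m! / (n!(m-n)!).
m = 12, n = 8
Numerator: 12 * 11 * 10 * 9 * 8 * 7 * 6 * 5
Denominator: 8! = 40320
C(12, 8) = 495


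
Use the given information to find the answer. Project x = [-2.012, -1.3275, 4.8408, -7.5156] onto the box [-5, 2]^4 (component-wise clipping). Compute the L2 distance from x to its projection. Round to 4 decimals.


Project each component onto [-5, 2].
clip(-2.012) = -2.012, clip(-1.3275) = -1.3275, clip(4.8408) = 2.0, clip(-7.5156) = -5.0
Projection = [-2.012, -1.3275, 2.0, -5.0]
Squared diffs: [0.0, 0.0, 8.0701, 6.3282]
Distance = sqrt(14.3983) = 3.7945


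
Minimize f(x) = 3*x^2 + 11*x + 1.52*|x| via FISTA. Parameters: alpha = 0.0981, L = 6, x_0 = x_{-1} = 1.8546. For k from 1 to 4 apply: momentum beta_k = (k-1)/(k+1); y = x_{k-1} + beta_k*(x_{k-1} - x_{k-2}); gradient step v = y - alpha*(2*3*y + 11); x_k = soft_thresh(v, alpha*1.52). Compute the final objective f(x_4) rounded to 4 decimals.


FISTA on f(x) = 3*x^2 + 11*x + 1.52*|x|
L = 6, alpha = 0.0981
Iteration 1: beta = 0.0, y = 1.8546 + 0.0*(1.8546 - 1.8546) = 1.8546
  grad(y) = 22.1276, v = y - alpha*grad = -0.3161
  prox(v) = soft_thresh(-0.3161, 0.1491) = -0.167
Iteration 2: beta = 0.3333, y = -0.167 + 0.3333*(-0.167 - 1.8546) = -0.8409
  grad(y) = 5.9548, v = y - alpha*grad = -1.425
  prox(v) = soft_thresh(-1.425, 0.1491) = -1.2759
Iteration 3: beta = 0.5, y = -1.2759 + 0.5*(-1.2759 + 0.167) = -1.8304
  grad(y) = 0.0177, v = y - alpha*grad = -1.8321
  prox(v) = soft_thresh(-1.8321, 0.1491) = -1.683
Iteration 4: beta = 0.6, y = -1.683 + 0.6*(-1.683 + 1.2759) = -1.9273
  grad(y) = -0.5635, v = y - alpha*grad = -1.872
  prox(v) = soft_thresh(-1.872, 0.1491) = -1.7229
f(x_4) = 3*(-1.7229)^2 + 11*(-1.7229) + 1.52*|-1.7229| = -7.428


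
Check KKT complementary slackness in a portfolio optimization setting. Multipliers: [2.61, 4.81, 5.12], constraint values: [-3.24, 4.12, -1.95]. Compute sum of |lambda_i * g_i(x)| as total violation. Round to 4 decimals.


KKT complementary slackness check:
lambda_1 * g_1 = 2.61 * -3.24 = -8.4564
lambda_2 * g_2 = 4.81 * 4.12 = 19.8172
lambda_3 * g_3 = 5.12 * -1.95 = -9.984
Total violation = 8.4564 + 19.8172 + 9.984 = 38.2576


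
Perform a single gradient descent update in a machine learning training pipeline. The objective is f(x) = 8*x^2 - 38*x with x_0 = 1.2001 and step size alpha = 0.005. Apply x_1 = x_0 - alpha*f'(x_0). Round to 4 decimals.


We compute the gradient at x_0 and apply the update.
f'(x) = 16*x - 38
f'(1.2001) = 16*1.2001 - 38 = -18.7984
x_1 = 1.2001 - 0.005*-18.7984 = 1.2941


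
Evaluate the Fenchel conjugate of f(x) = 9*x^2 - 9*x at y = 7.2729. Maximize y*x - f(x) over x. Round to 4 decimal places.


f*(y) = sup_x {y*x - a*x^2 - b*x} = sup_x {(y-b)*x - a*x^2}
FOC: (y - b) - 2a*x = 0 => x* = (y - b)/(2a)
x* = (7.2729 + 9)/(2*9) = 0.9041
f*(7.2729) = (y-b)^2/(4a) = (7.2729 + 9)^2/(4*9)
= 264.8073/36 = 7.3558


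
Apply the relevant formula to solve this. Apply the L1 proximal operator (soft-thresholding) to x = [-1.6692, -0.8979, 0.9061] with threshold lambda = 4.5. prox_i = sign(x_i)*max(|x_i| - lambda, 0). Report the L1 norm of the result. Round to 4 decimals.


Soft-thresholding with lambda = 4.5:
prox(-1.6692) = sign(-1.6692)*max(|-1.6692| - 4.5, 0) = 0.0
prox(-0.8979) = sign(-0.8979)*max(|-0.8979| - 4.5, 0) = 0.0
prox(0.9061) = sign(0.9061)*max(|0.9061| - 4.5, 0) = 0.0
prox(x) = [0.0, 0.0, 0.0]
||prox(x)||_1 = 0.0 + 0.0 + 0.0 = 0.0


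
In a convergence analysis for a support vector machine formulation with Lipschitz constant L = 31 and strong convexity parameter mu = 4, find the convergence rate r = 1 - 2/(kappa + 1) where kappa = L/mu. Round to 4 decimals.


Step 1: Compute the condition number.
kappa = L/mu = 31/4 = 7.75
Step 2: Compute the convergence rate.
r = 1 - 2/(kappa + 1) = 1 - 2*mu/(L + mu) = (L - mu)/(L + mu) = 27/35 = 0.7714


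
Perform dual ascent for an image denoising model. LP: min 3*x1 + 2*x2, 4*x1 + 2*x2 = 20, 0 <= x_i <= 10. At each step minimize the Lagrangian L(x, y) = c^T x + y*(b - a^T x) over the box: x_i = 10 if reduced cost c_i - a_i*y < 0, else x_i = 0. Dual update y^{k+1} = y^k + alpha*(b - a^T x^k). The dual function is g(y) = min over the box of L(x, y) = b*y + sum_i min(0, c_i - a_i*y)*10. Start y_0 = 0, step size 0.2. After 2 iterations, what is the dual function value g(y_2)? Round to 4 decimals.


Dual ascent for LP: min 3*x1 + 2*x2, 4*x1 + 2*x2 = 20, 0 <= x_i <= 10
Step 1: y^k = 0.0, reduced costs: (3.0, 2.0)
  x^k = (0.0, 0.0), subgradient = b - a^T x = 20.0
  y^{k+1} = 0.0 + 0.2*20.0 = 4.0
Step 2: y^k = 4.0, reduced costs: (-13.0, -6.0)
  x^k = (10.0, 10.0), subgradient = b - a^T x = -40.0
  y^{k+1} = 4.0 + 0.2*-40.0 = -4.0
Dual objective at y_2 = -4.0: reduced costs (19.0, 10.0), box minimizer x = (0.0, 0.0)
g(y_2) = b*y + (c1 - a1*y)*x1 + (c2 - a2*y)*x2 = 20*(-4.0) + 19.0*0.0 + 10.0*0.0 = -80.0 + 0.0 + 0.0 = -80.0


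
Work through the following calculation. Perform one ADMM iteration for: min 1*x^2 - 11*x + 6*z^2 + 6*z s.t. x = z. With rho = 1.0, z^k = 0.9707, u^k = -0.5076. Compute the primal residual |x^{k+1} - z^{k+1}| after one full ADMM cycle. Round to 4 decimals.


ADMM iteration with rho = 1.0, z^k = 0.9707, u^k = -0.5076
Step 1: x-update.
Minimize 1*x^2 - 11*x + (1.0/2)*(x - 0.9707 - 0.5076)^2
FOC: (2*1 + 1.0)*x = 11 + 1.0*(0.9707 + 0.5076)
x^{k+1} = 4.1594
Step 2: z-update.
Minimize 6*z^2 + 6*z + (1.0/2)*(4.1594 - z - 0.5076)^2
FOC: (2*6 + 1.0)*z = -6 + 1.0*(4.1594 - 0.5076)
z^{k+1} = -0.1806
Step 3: u-update.
u^{k+1} = -0.5076 + 4.1594 + 0.1806 = 3.8325
Step 4: Primal residual = |4.1594 + 0.1806| = 4.3401


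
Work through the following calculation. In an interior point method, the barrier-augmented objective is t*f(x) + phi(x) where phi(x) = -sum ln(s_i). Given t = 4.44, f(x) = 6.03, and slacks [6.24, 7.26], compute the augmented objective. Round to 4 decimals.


Step 1: Compute log-barrier.
ln values: [1.831, 1.9824]
phi = -(1.831 + 1.9824) = -3.8134
Step 2: Compute augmented objective.
t*f(x) = 4.44*6.03 = 26.7732
Total = 26.7732 - 3.8134 = 22.9598


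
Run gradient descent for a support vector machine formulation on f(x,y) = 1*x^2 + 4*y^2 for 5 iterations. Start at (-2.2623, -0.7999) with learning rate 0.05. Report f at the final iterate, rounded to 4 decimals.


Gradient descent on f(x,y) = 1*x^2 + 4*y^2.
Starting point: (-2.2623, -0.7999), alpha = 0.05
Step 1: grad_x = 2*1*-2.2623 = -4.5246, grad_y = 2*4*-0.7999 = -6.3992
  x_1 = -2.2623 - 0.05*-4.5246 = -2.0361
  y_1 = -0.7999 - 0.05*-6.3992 = -0.4799
Step 2: grad_x = 2*1*-2.0361 = -4.0721, grad_y = 2*4*-0.4799 = -3.8395
  x_2 = -2.0361 - 0.05*-4.0721 = -1.8325
  y_2 = -0.4799 - 0.05*-3.8395 = -0.288
Step 3: grad_x = 2*1*-1.8325 = -3.6649, grad_y = 2*4*-0.288 = -2.3037
  x_3 = -1.8325 - 0.05*-3.6649 = -1.6492
  y_3 = -0.288 - 0.05*-2.3037 = -0.1728
Step 4: grad_x = 2*1*-1.6492 = -3.2984, grad_y = 2*4*-0.1728 = -1.3822
  x_4 = -1.6492 - 0.05*-3.2984 = -1.4843
  y_4 = -0.1728 - 0.05*-1.3822 = -0.1037
Step 5: grad_x = 2*1*-1.4843 = -2.9686, grad_y = 2*4*-0.1037 = -0.8293
  x_5 = -1.4843 - 0.05*-2.9686 = -1.3359
  y_5 = -0.1037 - 0.05*-0.8293 = -0.0622
f(-1.3359, -0.0622) = 1*(-1.3359)^2 + 4*(-0.0622)^2 = 1.8


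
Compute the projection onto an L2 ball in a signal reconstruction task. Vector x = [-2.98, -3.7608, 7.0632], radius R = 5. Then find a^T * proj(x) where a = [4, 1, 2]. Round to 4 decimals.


Step 1: Compute ||x|| (intermediates to 6 decimals).
||x|| = sqrt((-2.98)^2 + (-3.7608)^2 + 7.0632^2) = 8.5389
Step 2: Project.
Since ||x|| > R, scale = R/||x|| = 5/8.5389 = 0.585556, proj(x) = scale * x
proj(x) = [-1.744957, -2.202159, 4.135899]
Step 3: Dot product.
a^T * proj(x) = 4*(-1.744957) + 1*(-2.202159) + 2*4.135899 = -0.9102


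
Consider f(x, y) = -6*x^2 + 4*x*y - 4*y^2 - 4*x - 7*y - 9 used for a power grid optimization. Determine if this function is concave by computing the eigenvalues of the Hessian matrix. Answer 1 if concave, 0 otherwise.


The Hessian of f(x,y) = -6*x^2 + 4*x*y - 4*y^2 - 4*x - 7*y - 9 is:
H = [[-12, 4], [4, -8]]
Trace = -12 - 8 = -20
Determinant = -12*-8 - (4)^2 = 80
Discriminant = (-20)^2 - 4*80 = 80.0
Eigenvalues: lambda_1 = -14.4721, lambda_2 = -5.5279
The function is concave.

1


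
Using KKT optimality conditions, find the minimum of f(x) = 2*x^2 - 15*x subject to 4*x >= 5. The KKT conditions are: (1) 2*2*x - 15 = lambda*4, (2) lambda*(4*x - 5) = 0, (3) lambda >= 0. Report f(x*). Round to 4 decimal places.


Step 1: Try lambda = 0 (constraint inactive).
Stationarity: 2*2*x - 15 = 0
x* = 15/(2*2) = 3.75
Check constraint: 4*3.75 = 15.0 >= 5 -- satisfied.
Step 2: Compute optimal value.
f(x*) = 2*3.75^2 - 15*3.75 = -28.125


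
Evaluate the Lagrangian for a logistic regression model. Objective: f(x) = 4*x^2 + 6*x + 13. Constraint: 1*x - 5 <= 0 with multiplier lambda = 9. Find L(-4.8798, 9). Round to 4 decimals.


Step 1: Evaluate f(x).
f(-4.8798) = 4*(-4.8798)^2 + 6*(-4.8798) + 13 = 78.971
Step 2: Evaluate g(x).
g(-4.8798) = 1*-4.8798 - 5 = -9.8798
Step 3: Compute Lagrangian.
L = 78.971 + 9*-9.8798 = -9.9472


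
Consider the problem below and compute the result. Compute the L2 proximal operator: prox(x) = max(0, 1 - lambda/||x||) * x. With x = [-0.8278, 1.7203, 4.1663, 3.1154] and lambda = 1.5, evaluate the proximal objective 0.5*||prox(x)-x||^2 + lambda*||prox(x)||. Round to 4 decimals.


Step 1: Compute ||x||.
||x|| = 5.5415
Step 2: Compute scaling factor.
scale = max(0, 1 - 1.5/5.5415) = 0.7293
Step 3: prox(x) = [-0.6037, 1.2546, 3.0386, 2.2721]
||prox(x)|| = 4.0415
Step 4: Proximal objective.
0.5*||prox-x||^2 = 1.125
lambda*||prox|| = 6.0623
Total = 7.1873


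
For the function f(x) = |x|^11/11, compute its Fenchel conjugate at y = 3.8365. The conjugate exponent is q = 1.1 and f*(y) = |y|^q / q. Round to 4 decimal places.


The conjugate exponent q satisfies 1/p + 1/q = 1.
p = 11, so q = 11/(11 - 1) = 1.1
|y|^q = 3.8365^1.1 = 4.3886
f*(3.8365) = 4.3886 / 1.1 = 3.9897


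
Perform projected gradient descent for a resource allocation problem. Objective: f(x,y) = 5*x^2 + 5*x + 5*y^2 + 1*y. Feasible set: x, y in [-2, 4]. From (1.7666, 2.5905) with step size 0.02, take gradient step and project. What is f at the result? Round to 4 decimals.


Step 1: Compute gradient at (1.7666, 2.5905).
grad_x = 2*5*1.7666 + 5 = 22.666
grad_y = 2*5*2.5905 + 1 = 26.905
Step 2: Gradient step.
x_raw = 1.7666 - 0.02*22.666 = 1.3133
y_raw = 2.5905 - 0.02*26.905 = 2.0524
Step 3: Project onto [-2, 4].
x_proj = clip(1.3133) = 1.3133
y_proj = clip(2.0524) = 2.0524
Step 4: Evaluate f.
f(1.3133, 2.0524) = 38.3041


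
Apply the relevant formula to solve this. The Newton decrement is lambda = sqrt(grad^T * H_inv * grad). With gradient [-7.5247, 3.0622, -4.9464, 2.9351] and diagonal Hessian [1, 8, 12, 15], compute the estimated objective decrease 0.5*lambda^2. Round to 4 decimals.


Step 1: H is diagonal, so H^(-1) * g = [-7.5247, 0.3828, -0.4122, 0.1957].
Step 2: g^T H^(-1) g = sum_i g_i^2 / H_ii
  = (-7.5247)^2/1 + (3.0622)^2/8 + (-4.9464)^2/12 + (2.9351)^2/15
  = 56.6211 + 1.1721 + 2.0389 + 0.5743 = 60.4065
Step 3: Objective decrease = 0.5 * g^T H^(-1) g = 30.2032


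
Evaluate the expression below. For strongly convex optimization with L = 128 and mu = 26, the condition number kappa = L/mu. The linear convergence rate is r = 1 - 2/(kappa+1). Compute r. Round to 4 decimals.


Step 1: Compute the condition number.
kappa = L/mu = 128/26 = 4.9231
Step 2: Compute the convergence rate.
r = 1 - 2/(kappa + 1) = 1 - 2*mu/(L + mu) = (L - mu)/(L + mu) = 102/154 = 0.6623


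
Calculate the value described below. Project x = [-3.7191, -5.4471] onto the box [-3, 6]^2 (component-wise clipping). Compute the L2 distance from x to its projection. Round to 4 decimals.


Project each component onto [-3, 6].
clip(-3.7191) = -3.0, clip(-5.4471) = -3.0
Projection = [-3.0, -3.0]
Squared diffs: [0.5171, 5.9883]
Distance = sqrt(6.5054) = 2.5506


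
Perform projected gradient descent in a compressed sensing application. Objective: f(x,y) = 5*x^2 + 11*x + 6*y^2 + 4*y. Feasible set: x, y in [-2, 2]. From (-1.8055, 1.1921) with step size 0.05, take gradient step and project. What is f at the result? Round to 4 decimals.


Step 1: Compute gradient at (-1.8055, 1.1921).
grad_x = 2*5*-1.8055 + 11 = -7.055
grad_y = 2*6*1.1921 + 4 = 18.3052
Step 2: Gradient step.
x_raw = -1.8055 - 0.05*-7.055 = -1.4528
y_raw = 1.1921 - 0.05*18.3052 = 0.2768
Step 3: Project onto [-2, 2].
x_proj = clip(-1.4528) = -1.4528
y_proj = clip(0.2768) = 0.2768
Step 4: Evaluate f.
f(-1.4528, 0.2768) = -3.8606


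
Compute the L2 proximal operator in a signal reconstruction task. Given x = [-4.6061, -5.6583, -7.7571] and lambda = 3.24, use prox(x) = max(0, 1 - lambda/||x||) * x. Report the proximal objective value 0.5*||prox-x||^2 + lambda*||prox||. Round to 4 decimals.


Step 1: Compute ||x||.
||x|| = 10.6492
Step 2: Compute scaling factor.
scale = max(0, 1 - 3.24/10.6492) = 0.6958
Step 3: prox(x) = [-3.2047, -3.9368, -5.397]
||prox(x)|| = 7.4092
Step 4: Proximal objective.
0.5*||prox-x||^2 = 5.2488
lambda*||prox|| = 24.0058
Total = 29.2546


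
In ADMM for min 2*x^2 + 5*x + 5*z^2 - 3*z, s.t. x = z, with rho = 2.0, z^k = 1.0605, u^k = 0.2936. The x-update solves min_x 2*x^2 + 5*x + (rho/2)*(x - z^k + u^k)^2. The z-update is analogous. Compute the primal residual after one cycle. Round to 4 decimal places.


ADMM iteration with rho = 2.0, z^k = 1.0605, u^k = 0.2936
Step 1: x-update.
Minimize 2*x^2 + 5*x + (2.0/2)*(x - 1.0605 + 0.2936)^2
FOC: (2*2 + 2.0)*x = -5 + 2.0*(1.0605 - 0.2936)
x^{k+1} = -0.5777
Step 2: z-update.
Minimize 5*z^2 - 3*z + (2.0/2)*(-0.5777 - z + 0.2936)^2
FOC: (2*5 + 2.0)*z = 3 + 2.0*(-0.5777 + 0.2936)
z^{k+1} = 0.2027
Step 3: u-update.
u^{k+1} = 0.2936 - 0.5777 - 0.2027 = -0.4868
Step 4: Primal residual = |-0.5777 - 0.2027| = 0.7804


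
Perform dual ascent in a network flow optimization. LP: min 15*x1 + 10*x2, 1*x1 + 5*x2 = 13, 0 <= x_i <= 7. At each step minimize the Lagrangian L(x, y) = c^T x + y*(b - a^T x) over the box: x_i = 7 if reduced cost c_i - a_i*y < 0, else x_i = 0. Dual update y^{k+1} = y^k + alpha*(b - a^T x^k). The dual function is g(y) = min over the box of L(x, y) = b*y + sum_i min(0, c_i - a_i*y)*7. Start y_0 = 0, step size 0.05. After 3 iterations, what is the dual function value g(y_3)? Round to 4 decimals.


Dual ascent for LP: min 15*x1 + 10*x2, 1*x1 + 5*x2 = 13, 0 <= x_i <= 7
Step 1: y^k = 0.0, reduced costs: (15.0, 10.0)
  x^k = (0.0, 0.0), subgradient = b - a^T x = 13.0
  y^{k+1} = 0.0 + 0.05*13.0 = 0.65
Step 2: y^k = 0.65, reduced costs: (14.35, 6.75)
  x^k = (0.0, 0.0), subgradient = b - a^T x = 13.0
  y^{k+1} = 0.65 + 0.05*13.0 = 1.3
Step 3: y^k = 1.3, reduced costs: (13.7, 3.5)
  x^k = (0.0, 0.0), subgradient = b - a^T x = 13.0
  y^{k+1} = 1.3 + 0.05*13.0 = 1.95
Dual objective at y_3 = 1.95: reduced costs (13.05, 0.25), box minimizer x = (0.0, 0.0)
g(y_3) = b*y + (c1 - a1*y)*x1 + (c2 - a2*y)*x2 = 13*1.95 + 13.05*0.0 + 0.25*0.0 = 25.35 + 0.0 + 0.0 = 25.35


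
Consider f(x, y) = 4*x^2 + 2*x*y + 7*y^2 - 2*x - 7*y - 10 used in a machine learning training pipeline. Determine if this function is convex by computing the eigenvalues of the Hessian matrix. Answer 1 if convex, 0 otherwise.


The Hessian of f(x,y) = 4*x^2 + 2*x*y + 7*y^2 - 2*x - 7*y - 10 is:
H = [[8, 2], [2, 14]]
Trace = 8 + 14 = 22
Determinant = 8*14 - (2)^2 = 108
Discriminant = (22)^2 - 4*108 = 52.0
Eigenvalues: lambda_1 = 7.3944, lambda_2 = 14.6056
The function is convex.

1


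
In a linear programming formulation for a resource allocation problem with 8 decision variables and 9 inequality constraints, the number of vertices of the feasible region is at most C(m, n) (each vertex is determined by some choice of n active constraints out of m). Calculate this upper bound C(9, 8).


Each vertex corresponds to some choice of n active constraints out of m, so the number of vertices is at most C(m, n) = m! / (n!(m-n)!).
m = 9, n = 8
Numerator: 9 * 8 * 7 * 6 * 5 * 4 * 3 * 2
Denominator: 8! = 40320
C(9, 8) = 9


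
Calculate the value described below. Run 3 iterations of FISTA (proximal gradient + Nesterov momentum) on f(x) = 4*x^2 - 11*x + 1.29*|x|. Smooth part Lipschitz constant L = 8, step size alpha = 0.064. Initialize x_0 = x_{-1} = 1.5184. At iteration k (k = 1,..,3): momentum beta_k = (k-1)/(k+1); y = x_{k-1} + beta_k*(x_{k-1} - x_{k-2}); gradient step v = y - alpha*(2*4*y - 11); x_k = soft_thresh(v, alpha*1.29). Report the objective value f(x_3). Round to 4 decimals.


FISTA on f(x) = 4*x^2 - 11*x + 1.29*|x|
L = 8, alpha = 0.064
Iteration 1: beta = 0.0, y = 1.5184 + 0.0*(1.5184 - 1.5184) = 1.5184
  grad(y) = 1.1472, v = y - alpha*grad = 1.445
  prox(v) = soft_thresh(1.445, 0.0826) = 1.3624
Iteration 2: beta = 0.3333, y = 1.3624 + 0.3333*(1.3624 - 1.5184) = 1.3104
  grad(y) = -0.5166, v = y - alpha*grad = 1.3435
  prox(v) = soft_thresh(1.3435, 0.0826) = 1.2609
Iteration 3: beta = 0.5, y = 1.2609 + 0.5*(1.2609 - 1.3624) = 1.2102
  grad(y) = -1.3185, v = y - alpha*grad = 1.2946
  prox(v) = soft_thresh(1.2946, 0.0826) = 1.212
f(x_3) = 4*1.212^2 - 11*1.212 + 1.29*|1.212| = -5.8927


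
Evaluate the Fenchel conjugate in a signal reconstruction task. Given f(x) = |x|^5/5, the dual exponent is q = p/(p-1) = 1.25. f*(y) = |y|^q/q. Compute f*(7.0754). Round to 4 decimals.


The conjugate exponent q satisfies 1/p + 1/q = 1.
p = 5, so q = 5/(5 - 1) = 1.25
|y|^q = 7.0754^1.25 = 11.5395
f*(7.0754) = 11.5395 / 1.25 = 9.2316


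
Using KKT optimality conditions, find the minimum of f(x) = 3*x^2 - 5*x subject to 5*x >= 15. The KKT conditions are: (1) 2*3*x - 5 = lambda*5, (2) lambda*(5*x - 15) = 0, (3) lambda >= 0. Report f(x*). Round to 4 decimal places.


Step 1: Try lambda = 0 (constraint inactive).
x_unc = 5/(2*3) = 0.8333
Check: 5*0.8333 = 4.1665 < 15 -- violated!
Step 2: Constraint must be active: 5*x = 15
x* = 15/5 = 3.0
lambda = (2*3*3.0 - 5)/5 = 2.6
Step 3: Compute optimal value.
f(x*) = 3*3.0^2 - 5*3.0 = 12.0


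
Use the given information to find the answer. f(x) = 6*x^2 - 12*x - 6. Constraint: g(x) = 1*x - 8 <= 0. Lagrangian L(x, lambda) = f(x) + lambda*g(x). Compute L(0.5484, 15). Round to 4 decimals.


Step 1: Evaluate f(x).
f(0.5484) = 6*0.5484^2 - 12*0.5484 - 6 = -10.7763
Step 2: Evaluate g(x).
g(0.5484) = 1*0.5484 - 8 = -7.4516
Step 3: Compute Lagrangian.
L = -10.7763 + 15*-7.4516 = -122.5503


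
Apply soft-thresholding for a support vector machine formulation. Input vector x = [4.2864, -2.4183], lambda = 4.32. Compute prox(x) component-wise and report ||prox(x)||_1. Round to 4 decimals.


Soft-thresholding with lambda = 4.32:
prox(4.2864) = sign(4.2864)*max(|4.2864| - 4.32, 0) = 0.0
prox(-2.4183) = sign(-2.4183)*max(|-2.4183| - 4.32, 0) = 0.0
prox(x) = [0.0, 0.0]
||prox(x)||_1 = 0.0 + 0.0 = 0.0


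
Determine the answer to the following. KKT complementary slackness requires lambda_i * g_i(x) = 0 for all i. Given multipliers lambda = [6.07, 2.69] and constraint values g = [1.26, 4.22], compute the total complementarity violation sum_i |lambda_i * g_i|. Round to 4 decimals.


KKT complementary slackness check:
lambda_1 * g_1 = 6.07 * 1.26 = 7.6482
lambda_2 * g_2 = 2.69 * 4.22 = 11.3518
Total violation = 7.6482 + 11.3518 = 19.0


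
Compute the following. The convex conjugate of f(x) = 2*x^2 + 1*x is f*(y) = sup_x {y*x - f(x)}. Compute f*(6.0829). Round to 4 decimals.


f*(y) = sup_x {y*x - a*x^2 - b*x} = sup_x {(y-b)*x - a*x^2}
FOC: (y - b) - 2a*x = 0 => x* = (y - b)/(2a)
x* = (6.0829 - 1)/(2*2) = 1.2707
f*(6.0829) = (y-b)^2/(4a) = (6.0829 - 1)^2/(4*2)
= 25.8359/8 = 3.2295


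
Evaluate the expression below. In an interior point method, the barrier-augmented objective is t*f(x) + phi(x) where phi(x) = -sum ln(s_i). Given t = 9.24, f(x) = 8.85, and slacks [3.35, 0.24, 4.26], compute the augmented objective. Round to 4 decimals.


Step 1: Compute log-barrier.
ln values: [1.209, -1.4271, 1.4493]
phi = -(1.209 - 1.4271 + 1.4493) = -1.2311
Step 2: Compute augmented objective.
t*f(x) = 9.24*8.85 = 81.774
Total = 81.774 - 1.2311 = 80.5429


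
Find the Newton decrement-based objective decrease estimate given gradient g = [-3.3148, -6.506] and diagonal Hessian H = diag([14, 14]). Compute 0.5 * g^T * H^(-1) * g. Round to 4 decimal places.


Step 1: H is diagonal, so H^(-1) * g = [-0.2368, -0.4647].
Step 2: g^T H^(-1) g = sum_i g_i^2 / H_ii
  = (-3.3148)^2/14 + (-6.506)^2/14
  = 0.7848 + 3.0234 = 3.8083
Step 3: Objective decrease = 0.5 * g^T H^(-1) g = 1.9041


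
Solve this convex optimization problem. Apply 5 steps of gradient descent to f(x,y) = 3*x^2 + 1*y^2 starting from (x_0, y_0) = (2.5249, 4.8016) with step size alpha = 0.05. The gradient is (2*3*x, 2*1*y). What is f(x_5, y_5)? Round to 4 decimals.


Gradient descent on f(x,y) = 3*x^2 + 1*y^2.
Starting point: (2.5249, 4.8016), alpha = 0.05
Step 1: grad_x = 2*3*2.5249 = 15.1494, grad_y = 2*1*4.8016 = 9.6032
  x_1 = 2.5249 - 0.05*15.1494 = 1.7674
  y_1 = 4.8016 - 0.05*9.6032 = 4.3214
Step 2: grad_x = 2*3*1.7674 = 10.6046, grad_y = 2*1*4.3214 = 8.6429
  x_2 = 1.7674 - 0.05*10.6046 = 1.2372
  y_2 = 4.3214 - 0.05*8.6429 = 3.8893
Step 3: grad_x = 2*3*1.2372 = 7.4232, grad_y = 2*1*3.8893 = 7.7786
  x_3 = 1.2372 - 0.05*7.4232 = 0.866
  y_3 = 3.8893 - 0.05*7.7786 = 3.5004
Step 4: grad_x = 2*3*0.866 = 5.1962, grad_y = 2*1*3.5004 = 7.0007
  x_4 = 0.866 - 0.05*5.1962 = 0.6062
  y_4 = 3.5004 - 0.05*7.0007 = 3.1503
Step 5: grad_x = 2*3*0.6062 = 3.6374, grad_y = 2*1*3.1503 = 6.3007
  x_5 = 0.6062 - 0.05*3.6374 = 0.4244
  y_5 = 3.1503 - 0.05*6.3007 = 2.8353
f(0.4244, 2.8353) = 3*0.4244^2 + 1*2.8353^2 = 8.5792


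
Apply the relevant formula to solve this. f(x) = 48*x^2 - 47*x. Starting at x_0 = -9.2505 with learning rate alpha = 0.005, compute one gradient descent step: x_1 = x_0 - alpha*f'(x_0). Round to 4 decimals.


We compute the gradient at x_0 and apply the update.
f'(x) = 96*x - 47
f'(-9.2505) = 96*-9.2505 - 47 = -935.048
x_1 = -9.2505 - 0.005*-935.048 = -4.5753


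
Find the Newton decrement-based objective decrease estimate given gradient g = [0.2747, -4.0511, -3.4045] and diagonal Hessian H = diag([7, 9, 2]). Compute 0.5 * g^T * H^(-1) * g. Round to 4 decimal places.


Step 1: H is diagonal, so H^(-1) * g = [0.0392, -0.4501, -1.7023].
Step 2: g^T H^(-1) g = sum_i g_i^2 / H_ii
  = (0.2747)^2/7 + (-4.0511)^2/9 + (-3.4045)^2/2
  = 0.0108 + 1.8235 + 5.7953 = 7.6296
Step 3: Objective decrease = 0.5 * g^T H^(-1) g = 3.8148


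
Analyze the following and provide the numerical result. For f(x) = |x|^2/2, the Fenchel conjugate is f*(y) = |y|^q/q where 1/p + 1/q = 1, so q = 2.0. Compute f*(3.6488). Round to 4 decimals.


The conjugate exponent q satisfies 1/p + 1/q = 1.
p = 2, so q = 2/(2 - 1) = 2.0
|y|^q = 3.6488^2.0 = 13.3137
f*(3.6488) = 13.3137 / 2.0 = 6.6569


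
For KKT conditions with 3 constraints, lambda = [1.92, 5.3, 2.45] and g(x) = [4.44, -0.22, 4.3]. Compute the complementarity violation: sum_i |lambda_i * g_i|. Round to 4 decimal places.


KKT complementary slackness check:
lambda_1 * g_1 = 1.92 * 4.44 = 8.5248
lambda_2 * g_2 = 5.3 * -0.22 = -1.166
lambda_3 * g_3 = 2.45 * 4.3 = 10.535
Total violation = 8.5248 + 1.166 + 10.535 = 20.2258


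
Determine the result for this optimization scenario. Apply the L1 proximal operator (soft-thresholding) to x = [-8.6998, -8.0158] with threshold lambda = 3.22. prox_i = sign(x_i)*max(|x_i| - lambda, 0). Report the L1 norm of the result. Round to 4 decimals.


Soft-thresholding with lambda = 3.22:
prox(-8.6998) = sign(-8.6998)*max(|-8.6998| - 3.22, 0) = -5.4798
prox(-8.0158) = sign(-8.0158)*max(|-8.0158| - 3.22, 0) = -4.7958
prox(x) = [-5.4798, -4.7958]
||prox(x)||_1 = 5.4798 + 4.7958 = 10.2756


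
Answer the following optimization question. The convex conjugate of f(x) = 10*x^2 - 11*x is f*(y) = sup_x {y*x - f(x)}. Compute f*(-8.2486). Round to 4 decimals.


f*(y) = sup_x {y*x - a*x^2 - b*x} = sup_x {(y-b)*x - a*x^2}
FOC: (y - b) - 2a*x = 0 => x* = (y - b)/(2a)
x* = (-8.2486 + 11)/(2*10) = 0.1376
f*(-8.2486) = (y-b)^2/(4a) = (-8.2486 + 11)^2/(4*10)
= 7.5702/40 = 0.1893


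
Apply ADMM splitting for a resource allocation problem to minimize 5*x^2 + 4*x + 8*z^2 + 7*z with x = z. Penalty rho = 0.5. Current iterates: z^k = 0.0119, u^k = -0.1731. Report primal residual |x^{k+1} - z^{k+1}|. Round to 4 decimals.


ADMM iteration with rho = 0.5, z^k = 0.0119, u^k = -0.1731
Step 1: x-update.
Minimize 5*x^2 + 4*x + (0.5/2)*(x - 0.0119 - 0.1731)^2
FOC: (2*5 + 0.5)*x = -4 + 0.5*(0.0119 + 0.1731)
x^{k+1} = -0.3721
Step 2: z-update.
Minimize 8*z^2 + 7*z + (0.5/2)*(-0.3721 - z - 0.1731)^2
FOC: (2*8 + 0.5)*z = -7 + 0.5*(-0.3721 - 0.1731)
z^{k+1} = -0.4408
Step 3: u-update.
u^{k+1} = -0.1731 - 0.3721 + 0.4408 = -0.1045
Step 4: Primal residual = |-0.3721 + 0.4408| = 0.0686


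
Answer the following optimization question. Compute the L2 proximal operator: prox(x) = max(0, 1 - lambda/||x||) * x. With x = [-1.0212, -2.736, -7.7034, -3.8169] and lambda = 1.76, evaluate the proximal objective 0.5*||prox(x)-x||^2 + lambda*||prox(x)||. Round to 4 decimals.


Step 1: Compute ||x||.
||x|| = 9.0796
Step 2: Compute scaling factor.
scale = max(0, 1 - 1.76/9.0796) = 0.8062
Step 3: prox(x) = [-0.8233, -2.2057, -6.2102, -3.077]
||prox(x)|| = 7.3196
Step 4: Proximal objective.
0.5*||prox-x||^2 = 1.5488
lambda*||prox|| = 12.8825
Total = 14.4313


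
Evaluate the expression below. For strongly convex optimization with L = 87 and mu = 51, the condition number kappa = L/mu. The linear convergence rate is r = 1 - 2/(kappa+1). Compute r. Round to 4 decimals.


Step 1: Compute the condition number.
kappa = L/mu = 87/51 = 1.7059
Step 2: Compute the convergence rate.
r = 1 - 2/(kappa + 1) = 1 - 2*mu/(L + mu) = (L - mu)/(L + mu) = 36/138 = 0.2609


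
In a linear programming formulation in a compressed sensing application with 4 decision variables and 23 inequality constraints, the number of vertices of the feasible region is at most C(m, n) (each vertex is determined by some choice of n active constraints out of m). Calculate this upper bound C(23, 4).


Each vertex corresponds to some choice of n active constraints out of m, so the number of vertices is at most C(m, n) = m! / (n!(m-n)!).
m = 23, n = 4
Numerator: 23 * 22 * 21 * 20
Denominator: 4! = 24
C(23, 4) = 8855


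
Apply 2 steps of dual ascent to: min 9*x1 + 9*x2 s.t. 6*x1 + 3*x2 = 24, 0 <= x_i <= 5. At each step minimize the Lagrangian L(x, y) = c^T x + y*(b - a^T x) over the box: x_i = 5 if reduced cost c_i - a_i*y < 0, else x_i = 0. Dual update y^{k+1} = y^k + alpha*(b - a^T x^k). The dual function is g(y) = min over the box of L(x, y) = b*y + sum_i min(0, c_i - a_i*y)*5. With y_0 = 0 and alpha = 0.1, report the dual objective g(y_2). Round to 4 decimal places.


Dual ascent for LP: min 9*x1 + 9*x2, 6*x1 + 3*x2 = 24, 0 <= x_i <= 5
Step 1: y^k = 0.0, reduced costs: (9.0, 9.0)
  x^k = (0.0, 0.0), subgradient = b - a^T x = 24.0
  y^{k+1} = 0.0 + 0.1*24.0 = 2.4
Step 2: y^k = 2.4, reduced costs: (-5.4, 1.8)
  x^k = (5.0, 0.0), subgradient = b - a^T x = -6.0
  y^{k+1} = 2.4 + 0.1*-6.0 = 1.8
Dual objective at y_2 = 1.8: reduced costs (-1.8, 3.6), box minimizer x = (5.0, 0.0)
g(y_2) = b*y + (c1 - a1*y)*x1 + (c2 - a2*y)*x2 = 24*1.8 + (-1.8)*5.0 + 3.6*0.0 = 43.2 - 9.0 + 0.0 = 34.2


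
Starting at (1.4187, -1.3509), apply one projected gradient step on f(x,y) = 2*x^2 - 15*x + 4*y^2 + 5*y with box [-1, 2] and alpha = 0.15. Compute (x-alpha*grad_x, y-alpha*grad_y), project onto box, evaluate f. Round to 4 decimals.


Step 1: Compute gradient at (1.4187, -1.3509).
grad_x = 2*2*1.4187 - 15 = -9.3252
grad_y = 2*4*-1.3509 + 5 = -5.8072
Step 2: Gradient step.
x_raw = 1.4187 - 0.15*-9.3252 = 2.8175
y_raw = -1.3509 - 0.15*-5.8072 = -0.4798
Step 3: Project onto [-1, 2].
x_proj = clip(2.8175) = 2.0
y_proj = clip(-0.4798) = -0.4798
Step 4: Evaluate f.
f(2.0, -0.4798) = -23.4782


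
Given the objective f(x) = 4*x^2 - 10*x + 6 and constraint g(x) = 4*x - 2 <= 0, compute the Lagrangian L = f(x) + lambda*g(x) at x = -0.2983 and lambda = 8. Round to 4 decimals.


Step 1: Evaluate f(x).
f(-0.2983) = 4*(-0.2983)^2 - 10*(-0.2983) + 6 = 9.3389
Step 2: Evaluate g(x).
g(-0.2983) = 4*-0.2983 - 2 = -3.1932
Step 3: Compute Lagrangian.
L = 9.3389 + 8*-3.1932 = -16.2067


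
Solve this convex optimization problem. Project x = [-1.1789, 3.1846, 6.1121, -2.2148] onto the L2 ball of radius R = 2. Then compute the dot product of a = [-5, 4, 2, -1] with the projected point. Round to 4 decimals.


Step 1: Compute ||x|| (intermediates to 6 decimals).
||x|| = sqrt((-1.1789)^2 + 3.1846^2 + 6.1121^2 + (-2.2148)^2) = 7.334479
Step 2: Project.
Since ||x|| > R, scale = R/||x|| = 2/7.334479 = 0.272685, proj(x) = scale * x
proj(x) = [-0.321468, 0.868393, 1.666678, -0.603943]
Step 3: Dot product.
a^T * proj(x) = -5*(-0.321468) + 4*0.868393 + 2*1.666678 - 1*(-0.603943) = 9.0182


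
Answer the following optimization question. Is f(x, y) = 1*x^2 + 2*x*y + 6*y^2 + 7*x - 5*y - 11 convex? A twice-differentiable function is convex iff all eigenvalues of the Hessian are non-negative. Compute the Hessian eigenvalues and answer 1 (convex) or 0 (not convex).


The Hessian of f(x,y) = 1*x^2 + 2*x*y + 6*y^2 + 7*x - 5*y - 11 is:
H = [[2, 2], [2, 12]]
Trace = 2 + 12 = 14
Determinant = 2*12 - (2)^2 = 20
Discriminant = (14)^2 - 4*20 = 116.0
Eigenvalues: lambda_1 = 1.6148, lambda_2 = 12.3852
The function is convex.

1


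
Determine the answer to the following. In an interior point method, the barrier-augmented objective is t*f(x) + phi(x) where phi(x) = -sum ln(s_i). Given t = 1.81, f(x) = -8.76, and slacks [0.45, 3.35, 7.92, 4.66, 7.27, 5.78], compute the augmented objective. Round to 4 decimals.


Step 1: Compute log-barrier.
ln values: [-0.7985, 1.209, 2.0694, 1.539, 1.9838, 1.7544]
phi = -(-0.7985 + 1.209 + 2.0694 + 1.539 + 1.9838 + 1.7544) = -7.757
Step 2: Compute augmented objective.
t*f(x) = 1.81*-8.76 = -15.8556
Total = -15.8556 - 7.757 = -23.6126


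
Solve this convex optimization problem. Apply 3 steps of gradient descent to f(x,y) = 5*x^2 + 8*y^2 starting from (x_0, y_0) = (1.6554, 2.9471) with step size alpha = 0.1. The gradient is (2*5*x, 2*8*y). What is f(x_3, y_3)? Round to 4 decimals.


Gradient descent on f(x,y) = 5*x^2 + 8*y^2.
Starting point: (1.6554, 2.9471), alpha = 0.1
Step 1: grad_x = 2*5*1.6554 = 16.554, grad_y = 2*8*2.9471 = 47.1536
  x_1 = 1.6554 - 0.1*16.554 = 0.0
  y_1 = 2.9471 - 0.1*47.1536 = -1.7683
Step 2: grad_x = 2*5*0.0 = 0.0, grad_y = 2*8*-1.7683 = -28.2922
  x_2 = 0.0 - 0.1*0.0 = 0.0
  y_2 = -1.7683 - 0.1*-28.2922 = 1.061
Step 3: grad_x = 2*5*0.0 = 0.0, grad_y = 2*8*1.061 = 16.9753
  x_3 = 0.0 - 0.1*0.0 = 0.0
  y_3 = 1.061 - 0.1*16.9753 = -0.6366
f(0.0, -0.6366) = 5*0.0^2 + 8*(-0.6366)^2 = 3.2418


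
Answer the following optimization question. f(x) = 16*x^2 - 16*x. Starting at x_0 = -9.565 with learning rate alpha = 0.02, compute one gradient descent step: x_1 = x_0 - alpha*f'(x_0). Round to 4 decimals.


We compute the gradient at x_0 and apply the update.
f'(x) = 32*x - 16
f'(-9.565) = 32*-9.565 - 16 = -322.08
x_1 = -9.565 - 0.02*-322.08 = -3.1234


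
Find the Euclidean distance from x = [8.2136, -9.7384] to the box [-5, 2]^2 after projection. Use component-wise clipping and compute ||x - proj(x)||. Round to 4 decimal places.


Project each component onto [-5, 2].
clip(8.2136) = 2.0, clip(-9.7384) = -5.0
Projection = [2.0, -5.0]
Squared diffs: [38.6088, 22.4524]
Distance = sqrt(61.0612) = 7.8142


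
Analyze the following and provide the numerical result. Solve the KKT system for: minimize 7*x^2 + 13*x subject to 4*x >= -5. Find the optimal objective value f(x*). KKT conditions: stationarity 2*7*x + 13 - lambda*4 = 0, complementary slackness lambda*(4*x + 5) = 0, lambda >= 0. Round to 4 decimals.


Step 1: Try lambda = 0 (constraint inactive).
Stationarity: 2*7*x + 13 = 0
x* = -13/(2*7) = -13/14 = -0.9286 (rounded; the exact value -13/14 is used below)
Check constraint: 4*-0.9286 = -3.7144 >= -5 -- satisfied.
Step 2: Compute optimal value.
f(x*) = 7*(-13/14)^2 + 13*(-13/14) = -6.0357


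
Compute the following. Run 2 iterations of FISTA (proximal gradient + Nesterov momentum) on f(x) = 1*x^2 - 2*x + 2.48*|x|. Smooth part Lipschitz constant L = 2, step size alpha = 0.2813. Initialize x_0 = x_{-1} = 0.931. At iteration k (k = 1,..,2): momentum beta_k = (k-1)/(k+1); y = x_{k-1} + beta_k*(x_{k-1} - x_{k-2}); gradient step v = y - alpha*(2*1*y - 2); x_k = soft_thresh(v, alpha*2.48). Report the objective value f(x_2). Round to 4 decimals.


FISTA on f(x) = 1*x^2 - 2*x + 2.48*|x|
L = 2, alpha = 0.2813
Iteration 1: beta = 0.0, y = 0.931 + 0.0*(0.931 - 0.931) = 0.931
  grad(y) = -0.138, v = y - alpha*grad = 0.9698
  prox(v) = soft_thresh(0.9698, 0.6976) = 0.2722
Iteration 2: beta = 0.3333, y = 0.2722 + 0.3333*(0.2722 - 0.931) = 0.0526
  grad(y) = -1.8948, v = y - alpha*grad = 0.5856
  prox(v) = soft_thresh(0.5856, 0.6976) = 0.0
f(x_2) = 1*0.0^2 - 2*0.0 + 2.48*|0.0| = 0.0


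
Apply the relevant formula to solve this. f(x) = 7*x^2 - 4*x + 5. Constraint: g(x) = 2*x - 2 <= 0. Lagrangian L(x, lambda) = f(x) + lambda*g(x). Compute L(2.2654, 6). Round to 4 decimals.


Step 1: Evaluate f(x).
f(2.2654) = 7*2.2654^2 - 4*2.2654 + 5 = 31.8627
Step 2: Evaluate g(x).
g(2.2654) = 2*2.2654 - 2 = 2.5308
Step 3: Compute Lagrangian.
L = 31.8627 + 6*2.5308 = 47.0475


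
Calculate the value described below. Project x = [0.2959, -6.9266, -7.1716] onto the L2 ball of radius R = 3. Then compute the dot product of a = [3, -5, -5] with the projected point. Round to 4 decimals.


Step 1: Compute ||x|| (intermediates to 6 decimals).
||x|| = sqrt(0.2959^2 + (-6.9266)^2 + (-7.1716)^2) = 9.974828
Step 2: Project.
Since ||x|| > R, scale = R/||x|| = 3/9.974828 = 0.300757, proj(x) = scale * x
proj(x) = [0.088994, -2.083223, -2.156909]
Step 3: Dot product.
a^T * proj(x) = 3*0.088994 - 5*(-2.083223) - 5*(-2.156909) = 21.4676


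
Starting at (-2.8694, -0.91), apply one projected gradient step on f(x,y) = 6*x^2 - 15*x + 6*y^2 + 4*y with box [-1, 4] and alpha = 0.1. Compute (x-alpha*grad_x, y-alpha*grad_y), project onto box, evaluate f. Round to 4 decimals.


Step 1: Compute gradient at (-2.8694, -0.91).
grad_x = 2*6*-2.8694 - 15 = -49.4328
grad_y = 2*6*-0.91 + 4 = -6.92
Step 2: Gradient step.
x_raw = -2.8694 - 0.1*-49.4328 = 2.0739
y_raw = -0.91 - 0.1*-6.92 = -0.218
Step 3: Project onto [-1, 4].
x_proj = clip(2.0739) = 2.0739
y_proj = clip(-0.218) = -0.218
Step 4: Evaluate f.
f(2.0739, -0.218) = -5.8892


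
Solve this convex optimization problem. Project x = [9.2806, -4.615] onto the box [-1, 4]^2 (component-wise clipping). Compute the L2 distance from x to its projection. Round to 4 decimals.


Project each component onto [-1, 4].
clip(9.2806) = 4.0, clip(-4.615) = -1.0
Projection = [4.0, -1.0]
Squared diffs: [27.8847, 13.0682]
Distance = sqrt(40.9529) = 6.3995


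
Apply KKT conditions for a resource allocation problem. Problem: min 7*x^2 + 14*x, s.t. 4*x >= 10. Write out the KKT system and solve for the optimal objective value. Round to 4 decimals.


Step 1: Try lambda = 0 (constraint inactive).
x_unc = -14/(2*7) = -1.0
Check: 4*-1.0 = -4.0 < 10 -- violated!
Step 2: Constraint must be active: 4*x = 10
x* = 10/4 = 2.5
lambda = (2*7*2.5 + 14)/4 = 12.25
Step 3: Compute optimal value.
f(x*) = 7*2.5^2 + 14*2.5 = 78.75


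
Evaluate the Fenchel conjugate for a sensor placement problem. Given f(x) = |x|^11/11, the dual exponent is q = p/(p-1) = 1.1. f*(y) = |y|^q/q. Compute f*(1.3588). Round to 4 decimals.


The conjugate exponent q satisfies 1/p + 1/q = 1.
p = 11, so q = 11/(11 - 1) = 1.1
|y|^q = 1.3588^1.1 = 1.4011
f*(1.3588) = 1.4011 / 1.1 = 1.2737


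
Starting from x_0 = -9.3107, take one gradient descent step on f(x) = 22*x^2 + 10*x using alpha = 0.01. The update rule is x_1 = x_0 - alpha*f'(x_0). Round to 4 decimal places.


We compute the gradient at x_0 and apply the update.
f'(x) = 44*x + 10
f'(-9.3107) = 44*-9.3107 + 10 = -399.6708
x_1 = -9.3107 - 0.01*-399.6708 = -5.314


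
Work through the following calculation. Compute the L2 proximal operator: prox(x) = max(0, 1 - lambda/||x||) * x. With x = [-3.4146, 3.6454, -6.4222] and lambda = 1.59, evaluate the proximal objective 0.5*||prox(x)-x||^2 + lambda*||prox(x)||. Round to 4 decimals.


Step 1: Compute ||x||.
||x|| = 8.1359
Step 2: Compute scaling factor.
scale = max(0, 1 - 1.59/8.1359) = 0.8046
Step 3: prox(x) = [-2.7473, 2.933, -5.1671]
||prox(x)|| = 6.5459
Step 4: Proximal objective.
0.5*||prox-x||^2 = 1.2641
lambda*||prox|| = 10.408
Total = 11.6721


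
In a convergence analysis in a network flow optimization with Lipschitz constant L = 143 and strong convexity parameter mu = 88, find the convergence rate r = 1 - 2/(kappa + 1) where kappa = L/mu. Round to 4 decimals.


Step 1: Compute the condition number.
kappa = L/mu = 143/88 = 1.625
Step 2: Compute the convergence rate.
r = 1 - 2/(kappa + 1) = 1 - 2*mu/(L + mu) = (L - mu)/(L + mu) = 55/231 = 0.2381


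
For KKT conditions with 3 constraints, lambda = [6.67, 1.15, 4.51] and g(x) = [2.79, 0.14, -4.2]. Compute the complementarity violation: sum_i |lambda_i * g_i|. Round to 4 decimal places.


KKT complementary slackness check:
lambda_1 * g_1 = 6.67 * 2.79 = 18.6093
lambda_2 * g_2 = 1.15 * 0.14 = 0.161
lambda_3 * g_3 = 4.51 * -4.2 = -18.942
Total violation = 18.6093 + 0.161 + 18.942 = 37.7123


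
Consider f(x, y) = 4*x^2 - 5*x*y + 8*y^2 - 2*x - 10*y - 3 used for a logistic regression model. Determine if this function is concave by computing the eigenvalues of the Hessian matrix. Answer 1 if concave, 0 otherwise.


The Hessian of f(x,y) = 4*x^2 - 5*x*y + 8*y^2 - 2*x - 10*y - 3 is:
H = [[8, -5], [-5, 16]]
Trace = 8 + 16 = 24
Determinant = 8*16 - (-5)^2 = 103
Discriminant = (24)^2 - 4*103 = 164.0
Eigenvalues: lambda_1 = 5.5969, lambda_2 = 18.4031
The function is not concave.

0


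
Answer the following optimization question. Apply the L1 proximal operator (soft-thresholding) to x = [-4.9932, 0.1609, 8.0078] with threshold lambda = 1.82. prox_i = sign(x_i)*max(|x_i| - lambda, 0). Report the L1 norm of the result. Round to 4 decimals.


Soft-thresholding with lambda = 1.82:
prox(-4.9932) = sign(-4.9932)*max(|-4.9932| - 1.82, 0) = -3.1732
prox(0.1609) = sign(0.1609)*max(|0.1609| - 1.82, 0) = 0.0
prox(8.0078) = sign(8.0078)*max(|8.0078| - 1.82, 0) = 6.1878
prox(x) = [-3.1732, 0.0, 6.1878]
||prox(x)||_1 = 3.1732 + 0.0 + 6.1878 = 9.361


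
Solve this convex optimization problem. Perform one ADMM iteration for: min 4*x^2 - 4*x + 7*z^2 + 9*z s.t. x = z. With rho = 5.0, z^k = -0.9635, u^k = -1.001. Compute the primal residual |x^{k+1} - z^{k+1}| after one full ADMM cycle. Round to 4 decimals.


ADMM iteration with rho = 5.0, z^k = -0.9635, u^k = -1.001
Step 1: x-update.
Minimize 4*x^2 - 4*x + (5.0/2)*(x + 0.9635 - 1.001)^2
FOC: (2*4 + 5.0)*x = 4 + 5.0*(-0.9635 + 1.001)
x^{k+1} = 0.3221
Step 2: z-update.
Minimize 7*z^2 + 9*z + (5.0/2)*(0.3221 - z - 1.001)^2
FOC: (2*7 + 5.0)*z = -9 + 5.0*(0.3221 - 1.001)
z^{k+1} = -0.6523
Step 3: u-update.
u^{k+1} = -1.001 + 0.3221 + 0.6523 = -0.0265
Step 4: Primal residual = |0.3221 + 0.6523| = 0.9745


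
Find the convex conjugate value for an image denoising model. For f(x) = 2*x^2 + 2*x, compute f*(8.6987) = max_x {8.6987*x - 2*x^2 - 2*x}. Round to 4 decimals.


f*(y) = sup_x {y*x - a*x^2 - b*x} = sup_x {(y-b)*x - a*x^2}
FOC: (y - b) - 2a*x = 0 => x* = (y - b)/(2a)
x* = (8.6987 - 2)/(2*2) = 1.6747
f*(8.6987) = (y-b)^2/(4a) = (8.6987 - 2)^2/(4*2)
= 44.8726/8 = 5.6091


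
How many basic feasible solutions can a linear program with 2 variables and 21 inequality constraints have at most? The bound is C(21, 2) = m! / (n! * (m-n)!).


Each vertex corresponds to some choice of n active constraints out of m, so the number of vertices is at most C(m, n) = m! / (n!(m-n)!).
m = 21, n = 2
Numerator: 21 * 20
Denominator: 2! = 2
C(21, 2) = 210
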